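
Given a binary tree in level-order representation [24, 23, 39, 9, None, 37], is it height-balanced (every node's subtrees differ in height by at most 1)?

Tree (level-order array): [24, 23, 39, 9, None, 37]
Definition: a tree is height-balanced if, at every node, |h(left) - h(right)| <= 1 (empty subtree has height -1).
Bottom-up per-node check:
  node 9: h_left=-1, h_right=-1, diff=0 [OK], height=0
  node 23: h_left=0, h_right=-1, diff=1 [OK], height=1
  node 37: h_left=-1, h_right=-1, diff=0 [OK], height=0
  node 39: h_left=0, h_right=-1, diff=1 [OK], height=1
  node 24: h_left=1, h_right=1, diff=0 [OK], height=2
All nodes satisfy the balance condition.
Result: Balanced


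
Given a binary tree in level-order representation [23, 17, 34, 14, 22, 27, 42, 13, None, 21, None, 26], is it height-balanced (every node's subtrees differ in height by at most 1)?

Tree (level-order array): [23, 17, 34, 14, 22, 27, 42, 13, None, 21, None, 26]
Definition: a tree is height-balanced if, at every node, |h(left) - h(right)| <= 1 (empty subtree has height -1).
Bottom-up per-node check:
  node 13: h_left=-1, h_right=-1, diff=0 [OK], height=0
  node 14: h_left=0, h_right=-1, diff=1 [OK], height=1
  node 21: h_left=-1, h_right=-1, diff=0 [OK], height=0
  node 22: h_left=0, h_right=-1, diff=1 [OK], height=1
  node 17: h_left=1, h_right=1, diff=0 [OK], height=2
  node 26: h_left=-1, h_right=-1, diff=0 [OK], height=0
  node 27: h_left=0, h_right=-1, diff=1 [OK], height=1
  node 42: h_left=-1, h_right=-1, diff=0 [OK], height=0
  node 34: h_left=1, h_right=0, diff=1 [OK], height=2
  node 23: h_left=2, h_right=2, diff=0 [OK], height=3
All nodes satisfy the balance condition.
Result: Balanced


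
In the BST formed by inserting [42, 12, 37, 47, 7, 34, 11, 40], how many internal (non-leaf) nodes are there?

Tree built from: [42, 12, 37, 47, 7, 34, 11, 40]
Tree (level-order array): [42, 12, 47, 7, 37, None, None, None, 11, 34, 40]
Rule: An internal node has at least one child.
Per-node child counts:
  node 42: 2 child(ren)
  node 12: 2 child(ren)
  node 7: 1 child(ren)
  node 11: 0 child(ren)
  node 37: 2 child(ren)
  node 34: 0 child(ren)
  node 40: 0 child(ren)
  node 47: 0 child(ren)
Matching nodes: [42, 12, 7, 37]
Count of internal (non-leaf) nodes: 4


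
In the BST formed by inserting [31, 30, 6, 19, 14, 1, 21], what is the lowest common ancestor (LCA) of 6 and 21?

Tree insertion order: [31, 30, 6, 19, 14, 1, 21]
Tree (level-order array): [31, 30, None, 6, None, 1, 19, None, None, 14, 21]
In a BST, the LCA of p=6, q=21 is the first node v on the
root-to-leaf path with p <= v <= q (go left if both < v, right if both > v).
Walk from root:
  at 31: both 6 and 21 < 31, go left
  at 30: both 6 and 21 < 30, go left
  at 6: 6 <= 6 <= 21, this is the LCA
LCA = 6


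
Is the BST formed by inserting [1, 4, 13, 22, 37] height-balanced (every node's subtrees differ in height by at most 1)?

Tree (level-order array): [1, None, 4, None, 13, None, 22, None, 37]
Definition: a tree is height-balanced if, at every node, |h(left) - h(right)| <= 1 (empty subtree has height -1).
Bottom-up per-node check:
  node 37: h_left=-1, h_right=-1, diff=0 [OK], height=0
  node 22: h_left=-1, h_right=0, diff=1 [OK], height=1
  node 13: h_left=-1, h_right=1, diff=2 [FAIL (|-1-1|=2 > 1)], height=2
  node 4: h_left=-1, h_right=2, diff=3 [FAIL (|-1-2|=3 > 1)], height=3
  node 1: h_left=-1, h_right=3, diff=4 [FAIL (|-1-3|=4 > 1)], height=4
Node 13 violates the condition: |-1 - 1| = 2 > 1.
Result: Not balanced


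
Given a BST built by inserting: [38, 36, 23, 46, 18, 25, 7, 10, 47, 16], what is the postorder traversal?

Tree insertion order: [38, 36, 23, 46, 18, 25, 7, 10, 47, 16]
Tree (level-order array): [38, 36, 46, 23, None, None, 47, 18, 25, None, None, 7, None, None, None, None, 10, None, 16]
Postorder traversal: [16, 10, 7, 18, 25, 23, 36, 47, 46, 38]


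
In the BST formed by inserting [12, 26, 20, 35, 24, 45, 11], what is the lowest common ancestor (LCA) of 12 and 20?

Tree insertion order: [12, 26, 20, 35, 24, 45, 11]
Tree (level-order array): [12, 11, 26, None, None, 20, 35, None, 24, None, 45]
In a BST, the LCA of p=12, q=20 is the first node v on the
root-to-leaf path with p <= v <= q (go left if both < v, right if both > v).
Walk from root:
  at 12: 12 <= 12 <= 20, this is the LCA
LCA = 12


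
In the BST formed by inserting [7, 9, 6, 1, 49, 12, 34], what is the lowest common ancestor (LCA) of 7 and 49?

Tree insertion order: [7, 9, 6, 1, 49, 12, 34]
Tree (level-order array): [7, 6, 9, 1, None, None, 49, None, None, 12, None, None, 34]
In a BST, the LCA of p=7, q=49 is the first node v on the
root-to-leaf path with p <= v <= q (go left if both < v, right if both > v).
Walk from root:
  at 7: 7 <= 7 <= 49, this is the LCA
LCA = 7


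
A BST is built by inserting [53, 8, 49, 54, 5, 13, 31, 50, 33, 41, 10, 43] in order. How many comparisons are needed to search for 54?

Search path for 54: 53 -> 54
Found: True
Comparisons: 2


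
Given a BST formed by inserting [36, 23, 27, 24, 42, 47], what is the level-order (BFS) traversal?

Tree insertion order: [36, 23, 27, 24, 42, 47]
Tree (level-order array): [36, 23, 42, None, 27, None, 47, 24]
BFS from the root, enqueuing left then right child of each popped node:
  queue [36] -> pop 36, enqueue [23, 42], visited so far: [36]
  queue [23, 42] -> pop 23, enqueue [27], visited so far: [36, 23]
  queue [42, 27] -> pop 42, enqueue [47], visited so far: [36, 23, 42]
  queue [27, 47] -> pop 27, enqueue [24], visited so far: [36, 23, 42, 27]
  queue [47, 24] -> pop 47, enqueue [none], visited so far: [36, 23, 42, 27, 47]
  queue [24] -> pop 24, enqueue [none], visited so far: [36, 23, 42, 27, 47, 24]
Result: [36, 23, 42, 27, 47, 24]


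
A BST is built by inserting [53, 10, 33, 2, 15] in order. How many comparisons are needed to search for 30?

Search path for 30: 53 -> 10 -> 33 -> 15
Found: False
Comparisons: 4


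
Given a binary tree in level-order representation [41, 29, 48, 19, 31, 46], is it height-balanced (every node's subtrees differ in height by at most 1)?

Tree (level-order array): [41, 29, 48, 19, 31, 46]
Definition: a tree is height-balanced if, at every node, |h(left) - h(right)| <= 1 (empty subtree has height -1).
Bottom-up per-node check:
  node 19: h_left=-1, h_right=-1, diff=0 [OK], height=0
  node 31: h_left=-1, h_right=-1, diff=0 [OK], height=0
  node 29: h_left=0, h_right=0, diff=0 [OK], height=1
  node 46: h_left=-1, h_right=-1, diff=0 [OK], height=0
  node 48: h_left=0, h_right=-1, diff=1 [OK], height=1
  node 41: h_left=1, h_right=1, diff=0 [OK], height=2
All nodes satisfy the balance condition.
Result: Balanced


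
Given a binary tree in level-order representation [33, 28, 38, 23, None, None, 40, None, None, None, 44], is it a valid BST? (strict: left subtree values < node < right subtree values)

Level-order array: [33, 28, 38, 23, None, None, 40, None, None, None, 44]
Validate using subtree bounds (lo, hi): at each node, require lo < value < hi,
then recurse left with hi=value and right with lo=value.
Preorder trace (stopping at first violation):
  at node 33 with bounds (-inf, +inf): OK
  at node 28 with bounds (-inf, 33): OK
  at node 23 with bounds (-inf, 28): OK
  at node 38 with bounds (33, +inf): OK
  at node 40 with bounds (38, +inf): OK
  at node 44 with bounds (40, +inf): OK
No violation found at any node.
Result: Valid BST


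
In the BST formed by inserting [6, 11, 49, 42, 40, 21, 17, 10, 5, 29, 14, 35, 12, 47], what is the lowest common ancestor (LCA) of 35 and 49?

Tree insertion order: [6, 11, 49, 42, 40, 21, 17, 10, 5, 29, 14, 35, 12, 47]
Tree (level-order array): [6, 5, 11, None, None, 10, 49, None, None, 42, None, 40, 47, 21, None, None, None, 17, 29, 14, None, None, 35, 12]
In a BST, the LCA of p=35, q=49 is the first node v on the
root-to-leaf path with p <= v <= q (go left if both < v, right if both > v).
Walk from root:
  at 6: both 35 and 49 > 6, go right
  at 11: both 35 and 49 > 11, go right
  at 49: 35 <= 49 <= 49, this is the LCA
LCA = 49


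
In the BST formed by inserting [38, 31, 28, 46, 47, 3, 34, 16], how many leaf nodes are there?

Tree built from: [38, 31, 28, 46, 47, 3, 34, 16]
Tree (level-order array): [38, 31, 46, 28, 34, None, 47, 3, None, None, None, None, None, None, 16]
Rule: A leaf has 0 children.
Per-node child counts:
  node 38: 2 child(ren)
  node 31: 2 child(ren)
  node 28: 1 child(ren)
  node 3: 1 child(ren)
  node 16: 0 child(ren)
  node 34: 0 child(ren)
  node 46: 1 child(ren)
  node 47: 0 child(ren)
Matching nodes: [16, 34, 47]
Count of leaf nodes: 3


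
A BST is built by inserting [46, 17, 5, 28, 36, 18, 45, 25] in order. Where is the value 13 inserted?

Starting tree (level order): [46, 17, None, 5, 28, None, None, 18, 36, None, 25, None, 45]
Insertion path: 46 -> 17 -> 5
Result: insert 13 as right child of 5
Final tree (level order): [46, 17, None, 5, 28, None, 13, 18, 36, None, None, None, 25, None, 45]


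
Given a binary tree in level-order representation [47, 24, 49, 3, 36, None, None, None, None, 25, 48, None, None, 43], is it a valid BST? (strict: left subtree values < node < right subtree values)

Level-order array: [47, 24, 49, 3, 36, None, None, None, None, 25, 48, None, None, 43]
Validate using subtree bounds (lo, hi): at each node, require lo < value < hi,
then recurse left with hi=value and right with lo=value.
Preorder trace (stopping at first violation):
  at node 47 with bounds (-inf, +inf): OK
  at node 24 with bounds (-inf, 47): OK
  at node 3 with bounds (-inf, 24): OK
  at node 36 with bounds (24, 47): OK
  at node 25 with bounds (24, 36): OK
  at node 48 with bounds (36, 47): VIOLATION
Node 48 violates its bound: not (36 < 48 < 47).
Result: Not a valid BST


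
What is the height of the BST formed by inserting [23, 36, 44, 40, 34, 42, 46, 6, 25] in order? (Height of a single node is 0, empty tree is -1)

Insertion order: [23, 36, 44, 40, 34, 42, 46, 6, 25]
Tree (level-order array): [23, 6, 36, None, None, 34, 44, 25, None, 40, 46, None, None, None, 42]
Compute height bottom-up (empty subtree = -1):
  height(6) = 1 + max(-1, -1) = 0
  height(25) = 1 + max(-1, -1) = 0
  height(34) = 1 + max(0, -1) = 1
  height(42) = 1 + max(-1, -1) = 0
  height(40) = 1 + max(-1, 0) = 1
  height(46) = 1 + max(-1, -1) = 0
  height(44) = 1 + max(1, 0) = 2
  height(36) = 1 + max(1, 2) = 3
  height(23) = 1 + max(0, 3) = 4
Height = 4


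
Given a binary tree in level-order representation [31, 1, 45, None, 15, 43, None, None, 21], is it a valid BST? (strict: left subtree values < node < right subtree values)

Level-order array: [31, 1, 45, None, 15, 43, None, None, 21]
Validate using subtree bounds (lo, hi): at each node, require lo < value < hi,
then recurse left with hi=value and right with lo=value.
Preorder trace (stopping at first violation):
  at node 31 with bounds (-inf, +inf): OK
  at node 1 with bounds (-inf, 31): OK
  at node 15 with bounds (1, 31): OK
  at node 21 with bounds (15, 31): OK
  at node 45 with bounds (31, +inf): OK
  at node 43 with bounds (31, 45): OK
No violation found at any node.
Result: Valid BST


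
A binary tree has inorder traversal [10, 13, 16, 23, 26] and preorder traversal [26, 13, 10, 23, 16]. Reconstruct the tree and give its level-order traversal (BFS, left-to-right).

Inorder:  [10, 13, 16, 23, 26]
Preorder: [26, 13, 10, 23, 16]
Algorithm: preorder visits root first, so consume preorder in order;
for each root, split the current inorder slice at that value into
left-subtree inorder and right-subtree inorder, then recurse.
Recursive splits:
  root=26; inorder splits into left=[10, 13, 16, 23], right=[]
  root=13; inorder splits into left=[10], right=[16, 23]
  root=10; inorder splits into left=[], right=[]
  root=23; inorder splits into left=[16], right=[]
  root=16; inorder splits into left=[], right=[]
Reconstructed level-order: [26, 13, 10, 23, 16]


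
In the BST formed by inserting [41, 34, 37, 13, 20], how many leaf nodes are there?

Tree built from: [41, 34, 37, 13, 20]
Tree (level-order array): [41, 34, None, 13, 37, None, 20]
Rule: A leaf has 0 children.
Per-node child counts:
  node 41: 1 child(ren)
  node 34: 2 child(ren)
  node 13: 1 child(ren)
  node 20: 0 child(ren)
  node 37: 0 child(ren)
Matching nodes: [20, 37]
Count of leaf nodes: 2


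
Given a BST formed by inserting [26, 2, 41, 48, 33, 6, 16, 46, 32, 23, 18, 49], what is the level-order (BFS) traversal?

Tree insertion order: [26, 2, 41, 48, 33, 6, 16, 46, 32, 23, 18, 49]
Tree (level-order array): [26, 2, 41, None, 6, 33, 48, None, 16, 32, None, 46, 49, None, 23, None, None, None, None, None, None, 18]
BFS from the root, enqueuing left then right child of each popped node:
  queue [26] -> pop 26, enqueue [2, 41], visited so far: [26]
  queue [2, 41] -> pop 2, enqueue [6], visited so far: [26, 2]
  queue [41, 6] -> pop 41, enqueue [33, 48], visited so far: [26, 2, 41]
  queue [6, 33, 48] -> pop 6, enqueue [16], visited so far: [26, 2, 41, 6]
  queue [33, 48, 16] -> pop 33, enqueue [32], visited so far: [26, 2, 41, 6, 33]
  queue [48, 16, 32] -> pop 48, enqueue [46, 49], visited so far: [26, 2, 41, 6, 33, 48]
  queue [16, 32, 46, 49] -> pop 16, enqueue [23], visited so far: [26, 2, 41, 6, 33, 48, 16]
  queue [32, 46, 49, 23] -> pop 32, enqueue [none], visited so far: [26, 2, 41, 6, 33, 48, 16, 32]
  queue [46, 49, 23] -> pop 46, enqueue [none], visited so far: [26, 2, 41, 6, 33, 48, 16, 32, 46]
  queue [49, 23] -> pop 49, enqueue [none], visited so far: [26, 2, 41, 6, 33, 48, 16, 32, 46, 49]
  queue [23] -> pop 23, enqueue [18], visited so far: [26, 2, 41, 6, 33, 48, 16, 32, 46, 49, 23]
  queue [18] -> pop 18, enqueue [none], visited so far: [26, 2, 41, 6, 33, 48, 16, 32, 46, 49, 23, 18]
Result: [26, 2, 41, 6, 33, 48, 16, 32, 46, 49, 23, 18]


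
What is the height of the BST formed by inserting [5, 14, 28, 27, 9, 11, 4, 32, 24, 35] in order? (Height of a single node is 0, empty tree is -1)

Insertion order: [5, 14, 28, 27, 9, 11, 4, 32, 24, 35]
Tree (level-order array): [5, 4, 14, None, None, 9, 28, None, 11, 27, 32, None, None, 24, None, None, 35]
Compute height bottom-up (empty subtree = -1):
  height(4) = 1 + max(-1, -1) = 0
  height(11) = 1 + max(-1, -1) = 0
  height(9) = 1 + max(-1, 0) = 1
  height(24) = 1 + max(-1, -1) = 0
  height(27) = 1 + max(0, -1) = 1
  height(35) = 1 + max(-1, -1) = 0
  height(32) = 1 + max(-1, 0) = 1
  height(28) = 1 + max(1, 1) = 2
  height(14) = 1 + max(1, 2) = 3
  height(5) = 1 + max(0, 3) = 4
Height = 4


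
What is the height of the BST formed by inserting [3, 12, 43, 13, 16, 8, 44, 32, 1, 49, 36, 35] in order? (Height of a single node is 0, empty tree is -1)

Insertion order: [3, 12, 43, 13, 16, 8, 44, 32, 1, 49, 36, 35]
Tree (level-order array): [3, 1, 12, None, None, 8, 43, None, None, 13, 44, None, 16, None, 49, None, 32, None, None, None, 36, 35]
Compute height bottom-up (empty subtree = -1):
  height(1) = 1 + max(-1, -1) = 0
  height(8) = 1 + max(-1, -1) = 0
  height(35) = 1 + max(-1, -1) = 0
  height(36) = 1 + max(0, -1) = 1
  height(32) = 1 + max(-1, 1) = 2
  height(16) = 1 + max(-1, 2) = 3
  height(13) = 1 + max(-1, 3) = 4
  height(49) = 1 + max(-1, -1) = 0
  height(44) = 1 + max(-1, 0) = 1
  height(43) = 1 + max(4, 1) = 5
  height(12) = 1 + max(0, 5) = 6
  height(3) = 1 + max(0, 6) = 7
Height = 7


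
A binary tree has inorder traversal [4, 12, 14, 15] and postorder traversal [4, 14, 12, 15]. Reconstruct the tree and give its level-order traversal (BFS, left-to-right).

Inorder:   [4, 12, 14, 15]
Postorder: [4, 14, 12, 15]
Algorithm: postorder visits root last, so walk postorder right-to-left;
each value is the root of the current inorder slice — split it at that
value, recurse on the right subtree first, then the left.
Recursive splits:
  root=15; inorder splits into left=[4, 12, 14], right=[]
  root=12; inorder splits into left=[4], right=[14]
  root=14; inorder splits into left=[], right=[]
  root=4; inorder splits into left=[], right=[]
Reconstructed level-order: [15, 12, 4, 14]


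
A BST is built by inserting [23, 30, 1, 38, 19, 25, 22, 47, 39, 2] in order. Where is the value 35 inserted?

Starting tree (level order): [23, 1, 30, None, 19, 25, 38, 2, 22, None, None, None, 47, None, None, None, None, 39]
Insertion path: 23 -> 30 -> 38
Result: insert 35 as left child of 38
Final tree (level order): [23, 1, 30, None, 19, 25, 38, 2, 22, None, None, 35, 47, None, None, None, None, None, None, 39]


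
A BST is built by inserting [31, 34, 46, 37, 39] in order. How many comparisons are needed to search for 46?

Search path for 46: 31 -> 34 -> 46
Found: True
Comparisons: 3


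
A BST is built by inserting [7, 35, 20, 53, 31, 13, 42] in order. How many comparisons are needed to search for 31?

Search path for 31: 7 -> 35 -> 20 -> 31
Found: True
Comparisons: 4


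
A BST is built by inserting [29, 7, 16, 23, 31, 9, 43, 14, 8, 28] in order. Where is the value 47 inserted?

Starting tree (level order): [29, 7, 31, None, 16, None, 43, 9, 23, None, None, 8, 14, None, 28]
Insertion path: 29 -> 31 -> 43
Result: insert 47 as right child of 43
Final tree (level order): [29, 7, 31, None, 16, None, 43, 9, 23, None, 47, 8, 14, None, 28]


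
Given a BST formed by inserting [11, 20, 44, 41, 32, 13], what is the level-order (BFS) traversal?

Tree insertion order: [11, 20, 44, 41, 32, 13]
Tree (level-order array): [11, None, 20, 13, 44, None, None, 41, None, 32]
BFS from the root, enqueuing left then right child of each popped node:
  queue [11] -> pop 11, enqueue [20], visited so far: [11]
  queue [20] -> pop 20, enqueue [13, 44], visited so far: [11, 20]
  queue [13, 44] -> pop 13, enqueue [none], visited so far: [11, 20, 13]
  queue [44] -> pop 44, enqueue [41], visited so far: [11, 20, 13, 44]
  queue [41] -> pop 41, enqueue [32], visited so far: [11, 20, 13, 44, 41]
  queue [32] -> pop 32, enqueue [none], visited so far: [11, 20, 13, 44, 41, 32]
Result: [11, 20, 13, 44, 41, 32]


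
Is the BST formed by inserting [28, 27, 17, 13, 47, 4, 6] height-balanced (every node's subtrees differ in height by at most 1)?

Tree (level-order array): [28, 27, 47, 17, None, None, None, 13, None, 4, None, None, 6]
Definition: a tree is height-balanced if, at every node, |h(left) - h(right)| <= 1 (empty subtree has height -1).
Bottom-up per-node check:
  node 6: h_left=-1, h_right=-1, diff=0 [OK], height=0
  node 4: h_left=-1, h_right=0, diff=1 [OK], height=1
  node 13: h_left=1, h_right=-1, diff=2 [FAIL (|1--1|=2 > 1)], height=2
  node 17: h_left=2, h_right=-1, diff=3 [FAIL (|2--1|=3 > 1)], height=3
  node 27: h_left=3, h_right=-1, diff=4 [FAIL (|3--1|=4 > 1)], height=4
  node 47: h_left=-1, h_right=-1, diff=0 [OK], height=0
  node 28: h_left=4, h_right=0, diff=4 [FAIL (|4-0|=4 > 1)], height=5
Node 13 violates the condition: |1 - -1| = 2 > 1.
Result: Not balanced


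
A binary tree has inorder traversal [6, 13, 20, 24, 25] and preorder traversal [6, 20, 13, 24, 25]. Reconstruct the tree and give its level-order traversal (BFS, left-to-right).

Inorder:  [6, 13, 20, 24, 25]
Preorder: [6, 20, 13, 24, 25]
Algorithm: preorder visits root first, so consume preorder in order;
for each root, split the current inorder slice at that value into
left-subtree inorder and right-subtree inorder, then recurse.
Recursive splits:
  root=6; inorder splits into left=[], right=[13, 20, 24, 25]
  root=20; inorder splits into left=[13], right=[24, 25]
  root=13; inorder splits into left=[], right=[]
  root=24; inorder splits into left=[], right=[25]
  root=25; inorder splits into left=[], right=[]
Reconstructed level-order: [6, 20, 13, 24, 25]


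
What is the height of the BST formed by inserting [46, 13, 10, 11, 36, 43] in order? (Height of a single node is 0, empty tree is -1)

Insertion order: [46, 13, 10, 11, 36, 43]
Tree (level-order array): [46, 13, None, 10, 36, None, 11, None, 43]
Compute height bottom-up (empty subtree = -1):
  height(11) = 1 + max(-1, -1) = 0
  height(10) = 1 + max(-1, 0) = 1
  height(43) = 1 + max(-1, -1) = 0
  height(36) = 1 + max(-1, 0) = 1
  height(13) = 1 + max(1, 1) = 2
  height(46) = 1 + max(2, -1) = 3
Height = 3


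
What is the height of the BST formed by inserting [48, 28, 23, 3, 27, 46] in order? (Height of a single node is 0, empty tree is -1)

Insertion order: [48, 28, 23, 3, 27, 46]
Tree (level-order array): [48, 28, None, 23, 46, 3, 27]
Compute height bottom-up (empty subtree = -1):
  height(3) = 1 + max(-1, -1) = 0
  height(27) = 1 + max(-1, -1) = 0
  height(23) = 1 + max(0, 0) = 1
  height(46) = 1 + max(-1, -1) = 0
  height(28) = 1 + max(1, 0) = 2
  height(48) = 1 + max(2, -1) = 3
Height = 3


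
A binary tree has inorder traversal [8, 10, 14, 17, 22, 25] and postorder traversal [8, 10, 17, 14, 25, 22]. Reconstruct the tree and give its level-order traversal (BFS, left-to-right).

Inorder:   [8, 10, 14, 17, 22, 25]
Postorder: [8, 10, 17, 14, 25, 22]
Algorithm: postorder visits root last, so walk postorder right-to-left;
each value is the root of the current inorder slice — split it at that
value, recurse on the right subtree first, then the left.
Recursive splits:
  root=22; inorder splits into left=[8, 10, 14, 17], right=[25]
  root=25; inorder splits into left=[], right=[]
  root=14; inorder splits into left=[8, 10], right=[17]
  root=17; inorder splits into left=[], right=[]
  root=10; inorder splits into left=[8], right=[]
  root=8; inorder splits into left=[], right=[]
Reconstructed level-order: [22, 14, 25, 10, 17, 8]


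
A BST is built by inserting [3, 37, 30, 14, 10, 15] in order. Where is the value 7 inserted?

Starting tree (level order): [3, None, 37, 30, None, 14, None, 10, 15]
Insertion path: 3 -> 37 -> 30 -> 14 -> 10
Result: insert 7 as left child of 10
Final tree (level order): [3, None, 37, 30, None, 14, None, 10, 15, 7]


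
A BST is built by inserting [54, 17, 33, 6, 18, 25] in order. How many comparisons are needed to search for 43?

Search path for 43: 54 -> 17 -> 33
Found: False
Comparisons: 3


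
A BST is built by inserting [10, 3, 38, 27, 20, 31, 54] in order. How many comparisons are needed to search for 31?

Search path for 31: 10 -> 38 -> 27 -> 31
Found: True
Comparisons: 4


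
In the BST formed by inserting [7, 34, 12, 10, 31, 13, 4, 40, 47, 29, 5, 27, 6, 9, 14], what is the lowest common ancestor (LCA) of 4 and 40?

Tree insertion order: [7, 34, 12, 10, 31, 13, 4, 40, 47, 29, 5, 27, 6, 9, 14]
Tree (level-order array): [7, 4, 34, None, 5, 12, 40, None, 6, 10, 31, None, 47, None, None, 9, None, 13, None, None, None, None, None, None, 29, 27, None, 14]
In a BST, the LCA of p=4, q=40 is the first node v on the
root-to-leaf path with p <= v <= q (go left if both < v, right if both > v).
Walk from root:
  at 7: 4 <= 7 <= 40, this is the LCA
LCA = 7


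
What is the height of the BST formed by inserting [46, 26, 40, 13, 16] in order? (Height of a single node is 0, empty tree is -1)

Insertion order: [46, 26, 40, 13, 16]
Tree (level-order array): [46, 26, None, 13, 40, None, 16]
Compute height bottom-up (empty subtree = -1):
  height(16) = 1 + max(-1, -1) = 0
  height(13) = 1 + max(-1, 0) = 1
  height(40) = 1 + max(-1, -1) = 0
  height(26) = 1 + max(1, 0) = 2
  height(46) = 1 + max(2, -1) = 3
Height = 3


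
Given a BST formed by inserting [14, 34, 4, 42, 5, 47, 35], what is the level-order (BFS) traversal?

Tree insertion order: [14, 34, 4, 42, 5, 47, 35]
Tree (level-order array): [14, 4, 34, None, 5, None, 42, None, None, 35, 47]
BFS from the root, enqueuing left then right child of each popped node:
  queue [14] -> pop 14, enqueue [4, 34], visited so far: [14]
  queue [4, 34] -> pop 4, enqueue [5], visited so far: [14, 4]
  queue [34, 5] -> pop 34, enqueue [42], visited so far: [14, 4, 34]
  queue [5, 42] -> pop 5, enqueue [none], visited so far: [14, 4, 34, 5]
  queue [42] -> pop 42, enqueue [35, 47], visited so far: [14, 4, 34, 5, 42]
  queue [35, 47] -> pop 35, enqueue [none], visited so far: [14, 4, 34, 5, 42, 35]
  queue [47] -> pop 47, enqueue [none], visited so far: [14, 4, 34, 5, 42, 35, 47]
Result: [14, 4, 34, 5, 42, 35, 47]


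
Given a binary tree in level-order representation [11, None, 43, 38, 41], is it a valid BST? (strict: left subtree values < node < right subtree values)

Level-order array: [11, None, 43, 38, 41]
Validate using subtree bounds (lo, hi): at each node, require lo < value < hi,
then recurse left with hi=value and right with lo=value.
Preorder trace (stopping at first violation):
  at node 11 with bounds (-inf, +inf): OK
  at node 43 with bounds (11, +inf): OK
  at node 38 with bounds (11, 43): OK
  at node 41 with bounds (43, +inf): VIOLATION
Node 41 violates its bound: not (43 < 41 < +inf).
Result: Not a valid BST


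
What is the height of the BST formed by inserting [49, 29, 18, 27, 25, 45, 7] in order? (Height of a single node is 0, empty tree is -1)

Insertion order: [49, 29, 18, 27, 25, 45, 7]
Tree (level-order array): [49, 29, None, 18, 45, 7, 27, None, None, None, None, 25]
Compute height bottom-up (empty subtree = -1):
  height(7) = 1 + max(-1, -1) = 0
  height(25) = 1 + max(-1, -1) = 0
  height(27) = 1 + max(0, -1) = 1
  height(18) = 1 + max(0, 1) = 2
  height(45) = 1 + max(-1, -1) = 0
  height(29) = 1 + max(2, 0) = 3
  height(49) = 1 + max(3, -1) = 4
Height = 4


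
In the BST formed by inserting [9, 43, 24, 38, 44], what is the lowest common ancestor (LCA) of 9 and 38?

Tree insertion order: [9, 43, 24, 38, 44]
Tree (level-order array): [9, None, 43, 24, 44, None, 38]
In a BST, the LCA of p=9, q=38 is the first node v on the
root-to-leaf path with p <= v <= q (go left if both < v, right if both > v).
Walk from root:
  at 9: 9 <= 9 <= 38, this is the LCA
LCA = 9


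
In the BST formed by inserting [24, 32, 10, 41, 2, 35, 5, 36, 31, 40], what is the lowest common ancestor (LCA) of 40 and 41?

Tree insertion order: [24, 32, 10, 41, 2, 35, 5, 36, 31, 40]
Tree (level-order array): [24, 10, 32, 2, None, 31, 41, None, 5, None, None, 35, None, None, None, None, 36, None, 40]
In a BST, the LCA of p=40, q=41 is the first node v on the
root-to-leaf path with p <= v <= q (go left if both < v, right if both > v).
Walk from root:
  at 24: both 40 and 41 > 24, go right
  at 32: both 40 and 41 > 32, go right
  at 41: 40 <= 41 <= 41, this is the LCA
LCA = 41


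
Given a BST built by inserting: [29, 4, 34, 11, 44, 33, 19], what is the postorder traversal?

Tree insertion order: [29, 4, 34, 11, 44, 33, 19]
Tree (level-order array): [29, 4, 34, None, 11, 33, 44, None, 19]
Postorder traversal: [19, 11, 4, 33, 44, 34, 29]


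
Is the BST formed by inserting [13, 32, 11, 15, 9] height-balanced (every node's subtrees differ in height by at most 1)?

Tree (level-order array): [13, 11, 32, 9, None, 15]
Definition: a tree is height-balanced if, at every node, |h(left) - h(right)| <= 1 (empty subtree has height -1).
Bottom-up per-node check:
  node 9: h_left=-1, h_right=-1, diff=0 [OK], height=0
  node 11: h_left=0, h_right=-1, diff=1 [OK], height=1
  node 15: h_left=-1, h_right=-1, diff=0 [OK], height=0
  node 32: h_left=0, h_right=-1, diff=1 [OK], height=1
  node 13: h_left=1, h_right=1, diff=0 [OK], height=2
All nodes satisfy the balance condition.
Result: Balanced


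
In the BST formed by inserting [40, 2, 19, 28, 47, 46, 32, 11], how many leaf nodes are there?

Tree built from: [40, 2, 19, 28, 47, 46, 32, 11]
Tree (level-order array): [40, 2, 47, None, 19, 46, None, 11, 28, None, None, None, None, None, 32]
Rule: A leaf has 0 children.
Per-node child counts:
  node 40: 2 child(ren)
  node 2: 1 child(ren)
  node 19: 2 child(ren)
  node 11: 0 child(ren)
  node 28: 1 child(ren)
  node 32: 0 child(ren)
  node 47: 1 child(ren)
  node 46: 0 child(ren)
Matching nodes: [11, 32, 46]
Count of leaf nodes: 3


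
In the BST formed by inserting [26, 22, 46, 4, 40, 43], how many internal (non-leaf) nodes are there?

Tree built from: [26, 22, 46, 4, 40, 43]
Tree (level-order array): [26, 22, 46, 4, None, 40, None, None, None, None, 43]
Rule: An internal node has at least one child.
Per-node child counts:
  node 26: 2 child(ren)
  node 22: 1 child(ren)
  node 4: 0 child(ren)
  node 46: 1 child(ren)
  node 40: 1 child(ren)
  node 43: 0 child(ren)
Matching nodes: [26, 22, 46, 40]
Count of internal (non-leaf) nodes: 4


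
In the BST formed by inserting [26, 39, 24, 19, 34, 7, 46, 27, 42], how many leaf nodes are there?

Tree built from: [26, 39, 24, 19, 34, 7, 46, 27, 42]
Tree (level-order array): [26, 24, 39, 19, None, 34, 46, 7, None, 27, None, 42]
Rule: A leaf has 0 children.
Per-node child counts:
  node 26: 2 child(ren)
  node 24: 1 child(ren)
  node 19: 1 child(ren)
  node 7: 0 child(ren)
  node 39: 2 child(ren)
  node 34: 1 child(ren)
  node 27: 0 child(ren)
  node 46: 1 child(ren)
  node 42: 0 child(ren)
Matching nodes: [7, 27, 42]
Count of leaf nodes: 3


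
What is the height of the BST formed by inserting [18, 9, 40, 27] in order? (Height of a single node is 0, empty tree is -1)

Insertion order: [18, 9, 40, 27]
Tree (level-order array): [18, 9, 40, None, None, 27]
Compute height bottom-up (empty subtree = -1):
  height(9) = 1 + max(-1, -1) = 0
  height(27) = 1 + max(-1, -1) = 0
  height(40) = 1 + max(0, -1) = 1
  height(18) = 1 + max(0, 1) = 2
Height = 2


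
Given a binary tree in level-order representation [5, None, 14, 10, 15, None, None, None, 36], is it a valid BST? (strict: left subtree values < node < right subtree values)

Level-order array: [5, None, 14, 10, 15, None, None, None, 36]
Validate using subtree bounds (lo, hi): at each node, require lo < value < hi,
then recurse left with hi=value and right with lo=value.
Preorder trace (stopping at first violation):
  at node 5 with bounds (-inf, +inf): OK
  at node 14 with bounds (5, +inf): OK
  at node 10 with bounds (5, 14): OK
  at node 15 with bounds (14, +inf): OK
  at node 36 with bounds (15, +inf): OK
No violation found at any node.
Result: Valid BST


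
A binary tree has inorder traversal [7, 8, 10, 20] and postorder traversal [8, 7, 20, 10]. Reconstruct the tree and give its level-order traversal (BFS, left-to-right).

Inorder:   [7, 8, 10, 20]
Postorder: [8, 7, 20, 10]
Algorithm: postorder visits root last, so walk postorder right-to-left;
each value is the root of the current inorder slice — split it at that
value, recurse on the right subtree first, then the left.
Recursive splits:
  root=10; inorder splits into left=[7, 8], right=[20]
  root=20; inorder splits into left=[], right=[]
  root=7; inorder splits into left=[], right=[8]
  root=8; inorder splits into left=[], right=[]
Reconstructed level-order: [10, 7, 20, 8]


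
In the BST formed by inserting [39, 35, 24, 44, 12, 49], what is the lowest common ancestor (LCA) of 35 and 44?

Tree insertion order: [39, 35, 24, 44, 12, 49]
Tree (level-order array): [39, 35, 44, 24, None, None, 49, 12]
In a BST, the LCA of p=35, q=44 is the first node v on the
root-to-leaf path with p <= v <= q (go left if both < v, right if both > v).
Walk from root:
  at 39: 35 <= 39 <= 44, this is the LCA
LCA = 39


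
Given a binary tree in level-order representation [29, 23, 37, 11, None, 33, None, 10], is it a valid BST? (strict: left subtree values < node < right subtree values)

Level-order array: [29, 23, 37, 11, None, 33, None, 10]
Validate using subtree bounds (lo, hi): at each node, require lo < value < hi,
then recurse left with hi=value and right with lo=value.
Preorder trace (stopping at first violation):
  at node 29 with bounds (-inf, +inf): OK
  at node 23 with bounds (-inf, 29): OK
  at node 11 with bounds (-inf, 23): OK
  at node 10 with bounds (-inf, 11): OK
  at node 37 with bounds (29, +inf): OK
  at node 33 with bounds (29, 37): OK
No violation found at any node.
Result: Valid BST


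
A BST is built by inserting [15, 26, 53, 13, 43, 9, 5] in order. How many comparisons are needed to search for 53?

Search path for 53: 15 -> 26 -> 53
Found: True
Comparisons: 3


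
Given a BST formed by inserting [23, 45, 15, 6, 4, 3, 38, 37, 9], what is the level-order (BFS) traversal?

Tree insertion order: [23, 45, 15, 6, 4, 3, 38, 37, 9]
Tree (level-order array): [23, 15, 45, 6, None, 38, None, 4, 9, 37, None, 3]
BFS from the root, enqueuing left then right child of each popped node:
  queue [23] -> pop 23, enqueue [15, 45], visited so far: [23]
  queue [15, 45] -> pop 15, enqueue [6], visited so far: [23, 15]
  queue [45, 6] -> pop 45, enqueue [38], visited so far: [23, 15, 45]
  queue [6, 38] -> pop 6, enqueue [4, 9], visited so far: [23, 15, 45, 6]
  queue [38, 4, 9] -> pop 38, enqueue [37], visited so far: [23, 15, 45, 6, 38]
  queue [4, 9, 37] -> pop 4, enqueue [3], visited so far: [23, 15, 45, 6, 38, 4]
  queue [9, 37, 3] -> pop 9, enqueue [none], visited so far: [23, 15, 45, 6, 38, 4, 9]
  queue [37, 3] -> pop 37, enqueue [none], visited so far: [23, 15, 45, 6, 38, 4, 9, 37]
  queue [3] -> pop 3, enqueue [none], visited so far: [23, 15, 45, 6, 38, 4, 9, 37, 3]
Result: [23, 15, 45, 6, 38, 4, 9, 37, 3]


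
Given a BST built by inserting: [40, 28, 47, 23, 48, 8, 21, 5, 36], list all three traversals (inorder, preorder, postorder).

Tree insertion order: [40, 28, 47, 23, 48, 8, 21, 5, 36]
Tree (level-order array): [40, 28, 47, 23, 36, None, 48, 8, None, None, None, None, None, 5, 21]
Inorder (L, root, R): [5, 8, 21, 23, 28, 36, 40, 47, 48]
Preorder (root, L, R): [40, 28, 23, 8, 5, 21, 36, 47, 48]
Postorder (L, R, root): [5, 21, 8, 23, 36, 28, 48, 47, 40]


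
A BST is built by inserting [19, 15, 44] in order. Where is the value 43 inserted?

Starting tree (level order): [19, 15, 44]
Insertion path: 19 -> 44
Result: insert 43 as left child of 44
Final tree (level order): [19, 15, 44, None, None, 43]


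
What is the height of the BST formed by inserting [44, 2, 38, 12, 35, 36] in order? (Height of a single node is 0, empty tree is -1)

Insertion order: [44, 2, 38, 12, 35, 36]
Tree (level-order array): [44, 2, None, None, 38, 12, None, None, 35, None, 36]
Compute height bottom-up (empty subtree = -1):
  height(36) = 1 + max(-1, -1) = 0
  height(35) = 1 + max(-1, 0) = 1
  height(12) = 1 + max(-1, 1) = 2
  height(38) = 1 + max(2, -1) = 3
  height(2) = 1 + max(-1, 3) = 4
  height(44) = 1 + max(4, -1) = 5
Height = 5


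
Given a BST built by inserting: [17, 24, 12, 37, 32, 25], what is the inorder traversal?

Tree insertion order: [17, 24, 12, 37, 32, 25]
Tree (level-order array): [17, 12, 24, None, None, None, 37, 32, None, 25]
Inorder traversal: [12, 17, 24, 25, 32, 37]


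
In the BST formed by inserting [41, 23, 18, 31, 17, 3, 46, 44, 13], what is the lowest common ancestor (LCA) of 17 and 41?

Tree insertion order: [41, 23, 18, 31, 17, 3, 46, 44, 13]
Tree (level-order array): [41, 23, 46, 18, 31, 44, None, 17, None, None, None, None, None, 3, None, None, 13]
In a BST, the LCA of p=17, q=41 is the first node v on the
root-to-leaf path with p <= v <= q (go left if both < v, right if both > v).
Walk from root:
  at 41: 17 <= 41 <= 41, this is the LCA
LCA = 41


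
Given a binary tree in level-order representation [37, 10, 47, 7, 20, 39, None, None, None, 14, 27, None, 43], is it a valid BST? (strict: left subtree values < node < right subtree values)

Level-order array: [37, 10, 47, 7, 20, 39, None, None, None, 14, 27, None, 43]
Validate using subtree bounds (lo, hi): at each node, require lo < value < hi,
then recurse left with hi=value and right with lo=value.
Preorder trace (stopping at first violation):
  at node 37 with bounds (-inf, +inf): OK
  at node 10 with bounds (-inf, 37): OK
  at node 7 with bounds (-inf, 10): OK
  at node 20 with bounds (10, 37): OK
  at node 14 with bounds (10, 20): OK
  at node 27 with bounds (20, 37): OK
  at node 47 with bounds (37, +inf): OK
  at node 39 with bounds (37, 47): OK
  at node 43 with bounds (39, 47): OK
No violation found at any node.
Result: Valid BST


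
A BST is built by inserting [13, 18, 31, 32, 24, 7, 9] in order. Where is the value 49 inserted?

Starting tree (level order): [13, 7, 18, None, 9, None, 31, None, None, 24, 32]
Insertion path: 13 -> 18 -> 31 -> 32
Result: insert 49 as right child of 32
Final tree (level order): [13, 7, 18, None, 9, None, 31, None, None, 24, 32, None, None, None, 49]


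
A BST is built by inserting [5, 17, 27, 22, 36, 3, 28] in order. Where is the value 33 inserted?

Starting tree (level order): [5, 3, 17, None, None, None, 27, 22, 36, None, None, 28]
Insertion path: 5 -> 17 -> 27 -> 36 -> 28
Result: insert 33 as right child of 28
Final tree (level order): [5, 3, 17, None, None, None, 27, 22, 36, None, None, 28, None, None, 33]


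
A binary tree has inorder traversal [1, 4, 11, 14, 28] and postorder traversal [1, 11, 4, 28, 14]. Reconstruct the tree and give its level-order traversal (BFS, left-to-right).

Inorder:   [1, 4, 11, 14, 28]
Postorder: [1, 11, 4, 28, 14]
Algorithm: postorder visits root last, so walk postorder right-to-left;
each value is the root of the current inorder slice — split it at that
value, recurse on the right subtree first, then the left.
Recursive splits:
  root=14; inorder splits into left=[1, 4, 11], right=[28]
  root=28; inorder splits into left=[], right=[]
  root=4; inorder splits into left=[1], right=[11]
  root=11; inorder splits into left=[], right=[]
  root=1; inorder splits into left=[], right=[]
Reconstructed level-order: [14, 4, 28, 1, 11]


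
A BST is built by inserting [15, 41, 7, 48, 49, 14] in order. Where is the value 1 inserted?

Starting tree (level order): [15, 7, 41, None, 14, None, 48, None, None, None, 49]
Insertion path: 15 -> 7
Result: insert 1 as left child of 7
Final tree (level order): [15, 7, 41, 1, 14, None, 48, None, None, None, None, None, 49]


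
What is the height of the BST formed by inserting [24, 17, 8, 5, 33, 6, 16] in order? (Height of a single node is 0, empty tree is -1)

Insertion order: [24, 17, 8, 5, 33, 6, 16]
Tree (level-order array): [24, 17, 33, 8, None, None, None, 5, 16, None, 6]
Compute height bottom-up (empty subtree = -1):
  height(6) = 1 + max(-1, -1) = 0
  height(5) = 1 + max(-1, 0) = 1
  height(16) = 1 + max(-1, -1) = 0
  height(8) = 1 + max(1, 0) = 2
  height(17) = 1 + max(2, -1) = 3
  height(33) = 1 + max(-1, -1) = 0
  height(24) = 1 + max(3, 0) = 4
Height = 4


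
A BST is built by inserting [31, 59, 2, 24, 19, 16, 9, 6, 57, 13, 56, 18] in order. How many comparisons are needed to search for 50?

Search path for 50: 31 -> 59 -> 57 -> 56
Found: False
Comparisons: 4


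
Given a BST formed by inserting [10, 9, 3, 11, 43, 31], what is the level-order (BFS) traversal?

Tree insertion order: [10, 9, 3, 11, 43, 31]
Tree (level-order array): [10, 9, 11, 3, None, None, 43, None, None, 31]
BFS from the root, enqueuing left then right child of each popped node:
  queue [10] -> pop 10, enqueue [9, 11], visited so far: [10]
  queue [9, 11] -> pop 9, enqueue [3], visited so far: [10, 9]
  queue [11, 3] -> pop 11, enqueue [43], visited so far: [10, 9, 11]
  queue [3, 43] -> pop 3, enqueue [none], visited so far: [10, 9, 11, 3]
  queue [43] -> pop 43, enqueue [31], visited so far: [10, 9, 11, 3, 43]
  queue [31] -> pop 31, enqueue [none], visited so far: [10, 9, 11, 3, 43, 31]
Result: [10, 9, 11, 3, 43, 31]


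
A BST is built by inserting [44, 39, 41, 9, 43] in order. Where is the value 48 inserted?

Starting tree (level order): [44, 39, None, 9, 41, None, None, None, 43]
Insertion path: 44
Result: insert 48 as right child of 44
Final tree (level order): [44, 39, 48, 9, 41, None, None, None, None, None, 43]


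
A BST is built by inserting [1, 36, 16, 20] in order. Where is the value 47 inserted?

Starting tree (level order): [1, None, 36, 16, None, None, 20]
Insertion path: 1 -> 36
Result: insert 47 as right child of 36
Final tree (level order): [1, None, 36, 16, 47, None, 20]


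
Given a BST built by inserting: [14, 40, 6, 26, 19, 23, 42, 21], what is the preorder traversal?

Tree insertion order: [14, 40, 6, 26, 19, 23, 42, 21]
Tree (level-order array): [14, 6, 40, None, None, 26, 42, 19, None, None, None, None, 23, 21]
Preorder traversal: [14, 6, 40, 26, 19, 23, 21, 42]


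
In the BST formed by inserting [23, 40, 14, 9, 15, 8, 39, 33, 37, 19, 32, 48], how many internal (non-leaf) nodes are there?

Tree built from: [23, 40, 14, 9, 15, 8, 39, 33, 37, 19, 32, 48]
Tree (level-order array): [23, 14, 40, 9, 15, 39, 48, 8, None, None, 19, 33, None, None, None, None, None, None, None, 32, 37]
Rule: An internal node has at least one child.
Per-node child counts:
  node 23: 2 child(ren)
  node 14: 2 child(ren)
  node 9: 1 child(ren)
  node 8: 0 child(ren)
  node 15: 1 child(ren)
  node 19: 0 child(ren)
  node 40: 2 child(ren)
  node 39: 1 child(ren)
  node 33: 2 child(ren)
  node 32: 0 child(ren)
  node 37: 0 child(ren)
  node 48: 0 child(ren)
Matching nodes: [23, 14, 9, 15, 40, 39, 33]
Count of internal (non-leaf) nodes: 7
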